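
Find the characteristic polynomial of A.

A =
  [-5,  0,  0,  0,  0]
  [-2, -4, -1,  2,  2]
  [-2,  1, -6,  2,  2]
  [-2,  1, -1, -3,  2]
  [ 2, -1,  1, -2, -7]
x^5 + 25*x^4 + 250*x^3 + 1250*x^2 + 3125*x + 3125

Expanding det(x·I − A) (e.g. by cofactor expansion or by noting that A is similar to its Jordan form J, which has the same characteristic polynomial as A) gives
  χ_A(x) = x^5 + 25*x^4 + 250*x^3 + 1250*x^2 + 3125*x + 3125
which factors as (x + 5)^5. The eigenvalues (with algebraic multiplicities) are λ = -5 with multiplicity 5.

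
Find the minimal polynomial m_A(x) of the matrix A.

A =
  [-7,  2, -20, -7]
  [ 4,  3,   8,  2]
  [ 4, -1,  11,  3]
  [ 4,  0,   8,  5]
x^2 - 6*x + 9

The characteristic polynomial is χ_A(x) = (x - 3)^4, so the eigenvalues are known. The minimal polynomial is
  m_A(x) = Π_λ (x − λ)^{k_λ}
where k_λ is the size of the *largest* Jordan block for λ (equivalently, the smallest k with (A − λI)^k v = 0 for every generalised eigenvector v of λ).

  λ = 3: largest Jordan block has size 2, contributing (x − 3)^2

So m_A(x) = (x - 3)^2 = x^2 - 6*x + 9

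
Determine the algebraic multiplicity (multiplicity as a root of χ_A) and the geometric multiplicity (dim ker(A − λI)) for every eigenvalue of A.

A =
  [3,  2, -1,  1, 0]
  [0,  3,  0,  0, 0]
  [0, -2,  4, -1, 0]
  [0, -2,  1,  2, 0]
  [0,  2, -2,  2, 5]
λ = 3: alg = 4, geom = 3; λ = 5: alg = 1, geom = 1

Step 1 — factor the characteristic polynomial to read off the algebraic multiplicities:
  χ_A(x) = (x - 5)*(x - 3)^4

Step 2 — compute geometric multiplicities via the rank-nullity identity g(λ) = n − rank(A − λI):
  rank(A − (3)·I) = 2, so dim ker(A − (3)·I) = n − 2 = 3
  rank(A − (5)·I) = 4, so dim ker(A − (5)·I) = n − 4 = 1

Summary:
  λ = 3: algebraic multiplicity = 4, geometric multiplicity = 3
  λ = 5: algebraic multiplicity = 1, geometric multiplicity = 1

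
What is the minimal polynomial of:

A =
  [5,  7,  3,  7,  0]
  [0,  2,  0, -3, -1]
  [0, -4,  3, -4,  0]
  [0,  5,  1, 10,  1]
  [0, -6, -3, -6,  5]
x^3 - 15*x^2 + 75*x - 125

The characteristic polynomial is χ_A(x) = (x - 5)^5, so the eigenvalues are known. The minimal polynomial is
  m_A(x) = Π_λ (x − λ)^{k_λ}
where k_λ is the size of the *largest* Jordan block for λ (equivalently, the smallest k with (A − λI)^k v = 0 for every generalised eigenvector v of λ).

  λ = 5: largest Jordan block has size 3, contributing (x − 5)^3

So m_A(x) = (x - 5)^3 = x^3 - 15*x^2 + 75*x - 125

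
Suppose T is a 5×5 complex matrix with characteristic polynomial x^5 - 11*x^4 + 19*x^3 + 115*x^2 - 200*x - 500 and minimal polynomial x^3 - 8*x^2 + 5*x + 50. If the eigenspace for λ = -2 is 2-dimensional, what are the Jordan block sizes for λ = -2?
Block sizes for λ = -2: [1, 1]

Step 1 — from the characteristic polynomial, algebraic multiplicity of λ = -2 is 2. From dim ker(T − (-2)·I) = 2, there are exactly 2 Jordan blocks for λ = -2.
Step 2 — from the minimal polynomial, the factor (x + 2) tells us the largest block for λ = -2 has size 1.
Step 3 — with total size 2, 2 blocks, and largest block 1, the block sizes (in nonincreasing order) are [1, 1].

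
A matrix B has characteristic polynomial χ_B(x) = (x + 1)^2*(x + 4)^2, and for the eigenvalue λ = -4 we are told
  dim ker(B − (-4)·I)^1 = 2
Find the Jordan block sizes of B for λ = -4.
Block sizes for λ = -4: [1, 1]

From the dimensions of kernels of powers, the number of Jordan blocks of size at least j is d_j − d_{j−1} where d_j = dim ker(N^j) (with d_0 = 0). Computing the differences gives [2].
The number of blocks of size exactly k is (#blocks of size ≥ k) − (#blocks of size ≥ k + 1), so the partition is: 2 block(s) of size 1.
In nonincreasing order the block sizes are [1, 1].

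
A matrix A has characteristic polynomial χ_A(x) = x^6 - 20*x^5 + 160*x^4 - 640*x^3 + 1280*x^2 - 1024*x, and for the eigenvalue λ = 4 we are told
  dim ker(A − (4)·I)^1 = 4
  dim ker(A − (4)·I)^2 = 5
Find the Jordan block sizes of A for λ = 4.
Block sizes for λ = 4: [2, 1, 1, 1]

From the dimensions of kernels of powers, the number of Jordan blocks of size at least j is d_j − d_{j−1} where d_j = dim ker(N^j) (with d_0 = 0). Computing the differences gives [4, 1].
The number of blocks of size exactly k is (#blocks of size ≥ k) − (#blocks of size ≥ k + 1), so the partition is: 3 block(s) of size 1, 1 block(s) of size 2.
In nonincreasing order the block sizes are [2, 1, 1, 1].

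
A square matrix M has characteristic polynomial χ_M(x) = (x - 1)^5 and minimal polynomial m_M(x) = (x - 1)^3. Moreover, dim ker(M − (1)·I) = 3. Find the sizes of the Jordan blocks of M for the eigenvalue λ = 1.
Block sizes for λ = 1: [3, 1, 1]

Step 1 — from the characteristic polynomial, algebraic multiplicity of λ = 1 is 5. From dim ker(M − (1)·I) = 3, there are exactly 3 Jordan blocks for λ = 1.
Step 2 — from the minimal polynomial, the factor (x − 1)^3 tells us the largest block for λ = 1 has size 3.
Step 3 — with total size 5, 3 blocks, and largest block 3, the block sizes (in nonincreasing order) are [3, 1, 1].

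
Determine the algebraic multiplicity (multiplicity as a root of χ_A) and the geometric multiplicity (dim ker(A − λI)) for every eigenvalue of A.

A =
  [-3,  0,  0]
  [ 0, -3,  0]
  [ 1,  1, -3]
λ = -3: alg = 3, geom = 2

Step 1 — factor the characteristic polynomial to read off the algebraic multiplicities:
  χ_A(x) = (x + 3)^3

Step 2 — compute geometric multiplicities via the rank-nullity identity g(λ) = n − rank(A − λI):
  rank(A − (-3)·I) = 1, so dim ker(A − (-3)·I) = n − 1 = 2

Summary:
  λ = -3: algebraic multiplicity = 3, geometric multiplicity = 2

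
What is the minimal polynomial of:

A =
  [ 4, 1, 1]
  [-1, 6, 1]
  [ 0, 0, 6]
x^3 - 16*x^2 + 85*x - 150

The characteristic polynomial is χ_A(x) = (x - 6)*(x - 5)^2, so the eigenvalues are known. The minimal polynomial is
  m_A(x) = Π_λ (x − λ)^{k_λ}
where k_λ is the size of the *largest* Jordan block for λ (equivalently, the smallest k with (A − λI)^k v = 0 for every generalised eigenvector v of λ).

  λ = 5: largest Jordan block has size 2, contributing (x − 5)^2
  λ = 6: largest Jordan block has size 1, contributing (x − 6)

So m_A(x) = (x - 6)*(x - 5)^2 = x^3 - 16*x^2 + 85*x - 150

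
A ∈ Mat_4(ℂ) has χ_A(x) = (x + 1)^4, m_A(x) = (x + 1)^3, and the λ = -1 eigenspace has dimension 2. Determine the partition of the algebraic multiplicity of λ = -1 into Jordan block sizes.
Block sizes for λ = -1: [3, 1]

Step 1 — from the characteristic polynomial, algebraic multiplicity of λ = -1 is 4. From dim ker(A − (-1)·I) = 2, there are exactly 2 Jordan blocks for λ = -1.
Step 2 — from the minimal polynomial, the factor (x + 1)^3 tells us the largest block for λ = -1 has size 3.
Step 3 — with total size 4, 2 blocks, and largest block 3, the block sizes (in nonincreasing order) are [3, 1].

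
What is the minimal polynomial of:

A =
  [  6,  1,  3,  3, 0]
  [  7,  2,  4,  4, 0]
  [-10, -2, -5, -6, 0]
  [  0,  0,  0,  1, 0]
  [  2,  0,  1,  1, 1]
x^3 - 3*x^2 + 3*x - 1

The characteristic polynomial is χ_A(x) = (x - 1)^5, so the eigenvalues are known. The minimal polynomial is
  m_A(x) = Π_λ (x − λ)^{k_λ}
where k_λ is the size of the *largest* Jordan block for λ (equivalently, the smallest k with (A − λI)^k v = 0 for every generalised eigenvector v of λ).

  λ = 1: largest Jordan block has size 3, contributing (x − 1)^3

So m_A(x) = (x - 1)^3 = x^3 - 3*x^2 + 3*x - 1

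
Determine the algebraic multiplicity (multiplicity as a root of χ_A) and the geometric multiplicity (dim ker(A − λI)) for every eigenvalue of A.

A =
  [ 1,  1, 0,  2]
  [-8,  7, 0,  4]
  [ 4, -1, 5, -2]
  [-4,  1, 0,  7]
λ = 5: alg = 4, geom = 3

Step 1 — factor the characteristic polynomial to read off the algebraic multiplicities:
  χ_A(x) = (x - 5)^4

Step 2 — compute geometric multiplicities via the rank-nullity identity g(λ) = n − rank(A − λI):
  rank(A − (5)·I) = 1, so dim ker(A − (5)·I) = n − 1 = 3

Summary:
  λ = 5: algebraic multiplicity = 4, geometric multiplicity = 3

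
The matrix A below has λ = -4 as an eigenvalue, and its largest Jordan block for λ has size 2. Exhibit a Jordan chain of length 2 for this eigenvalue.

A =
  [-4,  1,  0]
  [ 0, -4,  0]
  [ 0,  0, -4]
A Jordan chain for λ = -4 of length 2:
v_1 = (1, 0, 0)ᵀ
v_2 = (0, 1, 0)ᵀ

Let N = A − (-4)·I. We want v_2 with N^2 v_2 = 0 but N^1 v_2 ≠ 0; then v_{j-1} := N · v_j for j = 2, …, 2.

Pick v_2 = (0, 1, 0)ᵀ.
Then v_1 = N · v_2 = (1, 0, 0)ᵀ.

Sanity check: (A − (-4)·I) v_1 = (0, 0, 0)ᵀ = 0. ✓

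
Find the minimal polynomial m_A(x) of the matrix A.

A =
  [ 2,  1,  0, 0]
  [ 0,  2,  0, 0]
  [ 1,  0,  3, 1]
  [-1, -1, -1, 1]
x^2 - 4*x + 4

The characteristic polynomial is χ_A(x) = (x - 2)^4, so the eigenvalues are known. The minimal polynomial is
  m_A(x) = Π_λ (x − λ)^{k_λ}
where k_λ is the size of the *largest* Jordan block for λ (equivalently, the smallest k with (A − λI)^k v = 0 for every generalised eigenvector v of λ).

  λ = 2: largest Jordan block has size 2, contributing (x − 2)^2

So m_A(x) = (x - 2)^2 = x^2 - 4*x + 4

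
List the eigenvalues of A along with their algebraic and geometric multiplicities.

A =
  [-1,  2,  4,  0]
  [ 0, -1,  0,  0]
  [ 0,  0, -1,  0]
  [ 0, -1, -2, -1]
λ = -1: alg = 4, geom = 3

Step 1 — factor the characteristic polynomial to read off the algebraic multiplicities:
  χ_A(x) = (x + 1)^4

Step 2 — compute geometric multiplicities via the rank-nullity identity g(λ) = n − rank(A − λI):
  rank(A − (-1)·I) = 1, so dim ker(A − (-1)·I) = n − 1 = 3

Summary:
  λ = -1: algebraic multiplicity = 4, geometric multiplicity = 3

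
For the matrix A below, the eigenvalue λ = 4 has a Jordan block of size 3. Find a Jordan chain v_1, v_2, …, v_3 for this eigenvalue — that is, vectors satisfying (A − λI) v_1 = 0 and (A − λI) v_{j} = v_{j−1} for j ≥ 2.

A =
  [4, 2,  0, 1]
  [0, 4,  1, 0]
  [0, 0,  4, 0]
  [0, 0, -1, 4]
A Jordan chain for λ = 4 of length 3:
v_1 = (1, 0, 0, 0)ᵀ
v_2 = (0, 1, 0, -1)ᵀ
v_3 = (0, 0, 1, 0)ᵀ

Let N = A − (4)·I. We want v_3 with N^3 v_3 = 0 but N^2 v_3 ≠ 0; then v_{j-1} := N · v_j for j = 3, …, 2.

Pick v_3 = (0, 0, 1, 0)ᵀ.
Then v_2 = N · v_3 = (0, 1, 0, -1)ᵀ.
Then v_1 = N · v_2 = (1, 0, 0, 0)ᵀ.

Sanity check: (A − (4)·I) v_1 = (0, 0, 0, 0)ᵀ = 0. ✓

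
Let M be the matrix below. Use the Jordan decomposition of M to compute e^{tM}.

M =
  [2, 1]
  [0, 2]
e^{tM} =
  [exp(2*t), t*exp(2*t)]
  [0, exp(2*t)]

Strategy: write M = P · J · P⁻¹ where J is a Jordan canonical form, so e^{tM} = P · e^{tJ} · P⁻¹, and e^{tJ} can be computed block-by-block.

M has Jordan form
J =
  [2, 1]
  [0, 2]
(up to reordering of blocks).

Per-block formulas:
  For a 2×2 Jordan block J_2(2): exp(t · J_2(2)) = e^(2t)·(I + t·N), where N is the 2×2 nilpotent shift.

After assembling e^{tJ} and conjugating by P, we get:

e^{tM} =
  [exp(2*t), t*exp(2*t)]
  [0, exp(2*t)]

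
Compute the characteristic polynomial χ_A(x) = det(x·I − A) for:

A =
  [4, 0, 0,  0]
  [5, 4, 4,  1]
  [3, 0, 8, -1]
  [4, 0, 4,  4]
x^4 - 20*x^3 + 148*x^2 - 480*x + 576

Expanding det(x·I − A) (e.g. by cofactor expansion or by noting that A is similar to its Jordan form J, which has the same characteristic polynomial as A) gives
  χ_A(x) = x^4 - 20*x^3 + 148*x^2 - 480*x + 576
which factors as (x - 6)^2*(x - 4)^2. The eigenvalues (with algebraic multiplicities) are λ = 4 with multiplicity 2, λ = 6 with multiplicity 2.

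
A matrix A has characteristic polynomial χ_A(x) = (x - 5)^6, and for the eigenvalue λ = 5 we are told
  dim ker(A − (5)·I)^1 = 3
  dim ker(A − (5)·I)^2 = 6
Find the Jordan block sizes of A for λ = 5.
Block sizes for λ = 5: [2, 2, 2]

From the dimensions of kernels of powers, the number of Jordan blocks of size at least j is d_j − d_{j−1} where d_j = dim ker(N^j) (with d_0 = 0). Computing the differences gives [3, 3].
The number of blocks of size exactly k is (#blocks of size ≥ k) − (#blocks of size ≥ k + 1), so the partition is: 3 block(s) of size 2.
In nonincreasing order the block sizes are [2, 2, 2].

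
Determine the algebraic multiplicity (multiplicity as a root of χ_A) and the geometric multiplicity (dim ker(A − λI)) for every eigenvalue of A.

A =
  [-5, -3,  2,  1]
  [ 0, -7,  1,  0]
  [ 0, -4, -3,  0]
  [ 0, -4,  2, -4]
λ = -5: alg = 3, geom = 1; λ = -4: alg = 1, geom = 1

Step 1 — factor the characteristic polynomial to read off the algebraic multiplicities:
  χ_A(x) = (x + 4)*(x + 5)^3

Step 2 — compute geometric multiplicities via the rank-nullity identity g(λ) = n − rank(A − λI):
  rank(A − (-5)·I) = 3, so dim ker(A − (-5)·I) = n − 3 = 1
  rank(A − (-4)·I) = 3, so dim ker(A − (-4)·I) = n − 3 = 1

Summary:
  λ = -5: algebraic multiplicity = 3, geometric multiplicity = 1
  λ = -4: algebraic multiplicity = 1, geometric multiplicity = 1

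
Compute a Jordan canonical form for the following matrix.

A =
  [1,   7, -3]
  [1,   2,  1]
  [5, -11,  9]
J_3(4)

The characteristic polynomial is
  det(x·I − A) = x^3 - 12*x^2 + 48*x - 64 = (x - 4)^3

Eigenvalues and multiplicities (the geometric multiplicity of λ is n − rank(A − λI), which equals the number of Jordan blocks for λ):
  λ = 4: algebraic multiplicity = 3, geometric multiplicity = 1

Determining the block sizes for each eigenvalue:
  λ = 4: one block (gm = 1), so the single block has size am = 3 → block sizes [3]

Assembling the blocks gives a Jordan form
J =
  [4, 1, 0]
  [0, 4, 1]
  [0, 0, 4]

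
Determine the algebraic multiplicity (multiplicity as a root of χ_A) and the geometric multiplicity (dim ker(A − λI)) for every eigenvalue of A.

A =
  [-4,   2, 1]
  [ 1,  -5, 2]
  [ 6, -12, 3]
λ = -3: alg = 2, geom = 1; λ = 0: alg = 1, geom = 1

Step 1 — factor the characteristic polynomial to read off the algebraic multiplicities:
  χ_A(x) = x*(x + 3)^2

Step 2 — compute geometric multiplicities via the rank-nullity identity g(λ) = n − rank(A − λI):
  rank(A − (-3)·I) = 2, so dim ker(A − (-3)·I) = n − 2 = 1
  rank(A − (0)·I) = 2, so dim ker(A − (0)·I) = n − 2 = 1

Summary:
  λ = -3: algebraic multiplicity = 2, geometric multiplicity = 1
  λ = 0: algebraic multiplicity = 1, geometric multiplicity = 1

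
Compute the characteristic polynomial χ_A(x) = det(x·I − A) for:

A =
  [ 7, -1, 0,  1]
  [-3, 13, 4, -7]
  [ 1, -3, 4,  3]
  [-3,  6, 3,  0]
x^4 - 24*x^3 + 216*x^2 - 864*x + 1296

Expanding det(x·I − A) (e.g. by cofactor expansion or by noting that A is similar to its Jordan form J, which has the same characteristic polynomial as A) gives
  χ_A(x) = x^4 - 24*x^3 + 216*x^2 - 864*x + 1296
which factors as (x - 6)^4. The eigenvalues (with algebraic multiplicities) are λ = 6 with multiplicity 4.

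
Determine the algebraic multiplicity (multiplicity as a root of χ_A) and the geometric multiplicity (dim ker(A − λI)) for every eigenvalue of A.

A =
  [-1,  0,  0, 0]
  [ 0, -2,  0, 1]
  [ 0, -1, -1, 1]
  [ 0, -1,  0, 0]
λ = -1: alg = 4, geom = 3

Step 1 — factor the characteristic polynomial to read off the algebraic multiplicities:
  χ_A(x) = (x + 1)^4

Step 2 — compute geometric multiplicities via the rank-nullity identity g(λ) = n − rank(A − λI):
  rank(A − (-1)·I) = 1, so dim ker(A − (-1)·I) = n − 1 = 3

Summary:
  λ = -1: algebraic multiplicity = 4, geometric multiplicity = 3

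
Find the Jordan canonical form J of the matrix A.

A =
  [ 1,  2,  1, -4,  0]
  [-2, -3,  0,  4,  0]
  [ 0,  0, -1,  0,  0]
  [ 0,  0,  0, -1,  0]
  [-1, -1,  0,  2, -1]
J_3(-1) ⊕ J_1(-1) ⊕ J_1(-1)

The characteristic polynomial is
  det(x·I − A) = x^5 + 5*x^4 + 10*x^3 + 10*x^2 + 5*x + 1 = (x + 1)^5

Eigenvalues and multiplicities (the geometric multiplicity of λ is n − rank(A − λI), which equals the number of Jordan blocks for λ):
  λ = -1: algebraic multiplicity = 5, geometric multiplicity = 3

Determining the block sizes for each eigenvalue:
  λ = -1: with am = 5 and gm = 3, the partition is not yet determined (e.g. several partitions of 5 into 3 parts exist). Let N = A − (-1)·I. Computing rank(N^1) = 2, rank(N^2) = 1, rank(N^3) = 0; the number of blocks of size ≥ j is rank(N^{j−1}) − rank(N^j), giving [3, 1, 1]. So we have 1 block(s) of size 3, 2 block(s) of size 1 → block sizes [3, 1, 1]

Assembling the blocks gives a Jordan form
J =
  [-1,  1,  0,  0,  0]
  [ 0, -1,  1,  0,  0]
  [ 0,  0, -1,  0,  0]
  [ 0,  0,  0, -1,  0]
  [ 0,  0,  0,  0, -1]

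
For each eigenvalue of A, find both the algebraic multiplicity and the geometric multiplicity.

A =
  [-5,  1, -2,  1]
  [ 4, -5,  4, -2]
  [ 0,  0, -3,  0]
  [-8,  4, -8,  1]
λ = -3: alg = 4, geom = 3

Step 1 — factor the characteristic polynomial to read off the algebraic multiplicities:
  χ_A(x) = (x + 3)^4

Step 2 — compute geometric multiplicities via the rank-nullity identity g(λ) = n − rank(A − λI):
  rank(A − (-3)·I) = 1, so dim ker(A − (-3)·I) = n − 1 = 3

Summary:
  λ = -3: algebraic multiplicity = 4, geometric multiplicity = 3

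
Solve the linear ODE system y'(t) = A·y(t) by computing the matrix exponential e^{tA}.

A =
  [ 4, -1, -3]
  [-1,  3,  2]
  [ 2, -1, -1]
e^{tA} =
  [-t^2*exp(2*t)/2 + 2*t*exp(2*t) + exp(2*t), -t*exp(2*t), t^2*exp(2*t)/2 - 3*t*exp(2*t)]
  [t^2*exp(2*t)/2 - t*exp(2*t), t*exp(2*t) + exp(2*t), -t^2*exp(2*t)/2 + 2*t*exp(2*t)]
  [-t^2*exp(2*t)/2 + 2*t*exp(2*t), -t*exp(2*t), t^2*exp(2*t)/2 - 3*t*exp(2*t) + exp(2*t)]

Strategy: write A = P · J · P⁻¹ where J is a Jordan canonical form, so e^{tA} = P · e^{tJ} · P⁻¹, and e^{tJ} can be computed block-by-block.

A has Jordan form
J =
  [2, 1, 0]
  [0, 2, 1]
  [0, 0, 2]
(up to reordering of blocks).

Per-block formulas:
  For a 3×3 Jordan block J_3(2): exp(t · J_3(2)) = e^(2t)·(I + t·N + (t^2/2)·N^2), where N is the 3×3 nilpotent shift.

After assembling e^{tJ} and conjugating by P, we get:

e^{tA} =
  [-t^2*exp(2*t)/2 + 2*t*exp(2*t) + exp(2*t), -t*exp(2*t), t^2*exp(2*t)/2 - 3*t*exp(2*t)]
  [t^2*exp(2*t)/2 - t*exp(2*t), t*exp(2*t) + exp(2*t), -t^2*exp(2*t)/2 + 2*t*exp(2*t)]
  [-t^2*exp(2*t)/2 + 2*t*exp(2*t), -t*exp(2*t), t^2*exp(2*t)/2 - 3*t*exp(2*t) + exp(2*t)]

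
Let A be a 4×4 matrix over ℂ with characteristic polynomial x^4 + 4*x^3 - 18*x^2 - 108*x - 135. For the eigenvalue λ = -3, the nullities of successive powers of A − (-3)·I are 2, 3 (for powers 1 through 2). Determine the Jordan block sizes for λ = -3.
Block sizes for λ = -3: [2, 1]

From the dimensions of kernels of powers, the number of Jordan blocks of size at least j is d_j − d_{j−1} where d_j = dim ker(N^j) (with d_0 = 0). Computing the differences gives [2, 1].
The number of blocks of size exactly k is (#blocks of size ≥ k) − (#blocks of size ≥ k + 1), so the partition is: 1 block(s) of size 1, 1 block(s) of size 2.
In nonincreasing order the block sizes are [2, 1].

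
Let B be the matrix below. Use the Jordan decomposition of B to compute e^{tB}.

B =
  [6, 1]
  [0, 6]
e^{tB} =
  [exp(6*t), t*exp(6*t)]
  [0, exp(6*t)]

Strategy: write B = P · J · P⁻¹ where J is a Jordan canonical form, so e^{tB} = P · e^{tJ} · P⁻¹, and e^{tJ} can be computed block-by-block.

B has Jordan form
J =
  [6, 1]
  [0, 6]
(up to reordering of blocks).

Per-block formulas:
  For a 2×2 Jordan block J_2(6): exp(t · J_2(6)) = e^(6t)·(I + t·N), where N is the 2×2 nilpotent shift.

After assembling e^{tJ} and conjugating by P, we get:

e^{tB} =
  [exp(6*t), t*exp(6*t)]
  [0, exp(6*t)]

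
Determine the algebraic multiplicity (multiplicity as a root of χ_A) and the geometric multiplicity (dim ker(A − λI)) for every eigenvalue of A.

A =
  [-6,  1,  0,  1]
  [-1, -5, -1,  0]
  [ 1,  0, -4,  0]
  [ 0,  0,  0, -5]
λ = -5: alg = 4, geom = 2

Step 1 — factor the characteristic polynomial to read off the algebraic multiplicities:
  χ_A(x) = (x + 5)^4

Step 2 — compute geometric multiplicities via the rank-nullity identity g(λ) = n − rank(A − λI):
  rank(A − (-5)·I) = 2, so dim ker(A − (-5)·I) = n − 2 = 2

Summary:
  λ = -5: algebraic multiplicity = 4, geometric multiplicity = 2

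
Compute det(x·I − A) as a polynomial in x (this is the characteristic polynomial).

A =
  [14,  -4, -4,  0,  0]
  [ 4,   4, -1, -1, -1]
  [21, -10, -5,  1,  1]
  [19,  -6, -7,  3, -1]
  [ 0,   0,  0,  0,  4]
x^5 - 20*x^4 + 160*x^3 - 640*x^2 + 1280*x - 1024

Expanding det(x·I − A) (e.g. by cofactor expansion or by noting that A is similar to its Jordan form J, which has the same characteristic polynomial as A) gives
  χ_A(x) = x^5 - 20*x^4 + 160*x^3 - 640*x^2 + 1280*x - 1024
which factors as (x - 4)^5. The eigenvalues (with algebraic multiplicities) are λ = 4 with multiplicity 5.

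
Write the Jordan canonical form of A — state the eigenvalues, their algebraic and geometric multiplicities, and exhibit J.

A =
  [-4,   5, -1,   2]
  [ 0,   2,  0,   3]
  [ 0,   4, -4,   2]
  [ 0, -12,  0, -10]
J_3(-4) ⊕ J_1(-4)

The characteristic polynomial is
  det(x·I − A) = x^4 + 16*x^3 + 96*x^2 + 256*x + 256 = (x + 4)^4

Eigenvalues and multiplicities (the geometric multiplicity of λ is n − rank(A − λI), which equals the number of Jordan blocks for λ):
  λ = -4: algebraic multiplicity = 4, geometric multiplicity = 2

Determining the block sizes for each eigenvalue:
  λ = -4: with am = 4 and gm = 2, the partition is not yet determined (e.g. several partitions of 4 into 2 parts exist). Let N = A − (-4)·I. Computing rank(N^1) = 2, rank(N^2) = 1, rank(N^3) = 0; the number of blocks of size ≥ j is rank(N^{j−1}) − rank(N^j), giving [2, 1, 1]. So we have 1 block(s) of size 3, 1 block(s) of size 1 → block sizes [3, 1]

Assembling the blocks gives a Jordan form
J =
  [-4,  1,  0,  0]
  [ 0, -4,  1,  0]
  [ 0,  0, -4,  0]
  [ 0,  0,  0, -4]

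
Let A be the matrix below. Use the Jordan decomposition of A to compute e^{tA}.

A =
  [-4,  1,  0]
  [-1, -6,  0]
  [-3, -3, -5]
e^{tA} =
  [t*exp(-5*t) + exp(-5*t), t*exp(-5*t), 0]
  [-t*exp(-5*t), -t*exp(-5*t) + exp(-5*t), 0]
  [-3*t*exp(-5*t), -3*t*exp(-5*t), exp(-5*t)]

Strategy: write A = P · J · P⁻¹ where J is a Jordan canonical form, so e^{tA} = P · e^{tJ} · P⁻¹, and e^{tJ} can be computed block-by-block.

A has Jordan form
J =
  [-5,  1,  0]
  [ 0, -5,  0]
  [ 0,  0, -5]
(up to reordering of blocks).

Per-block formulas:
  For a 1×1 block at λ = -5: exp(t · [-5]) = [e^(-5t)].
  For a 2×2 Jordan block J_2(-5): exp(t · J_2(-5)) = e^(-5t)·(I + t·N), where N is the 2×2 nilpotent shift.

After assembling e^{tJ} and conjugating by P, we get:

e^{tA} =
  [t*exp(-5*t) + exp(-5*t), t*exp(-5*t), 0]
  [-t*exp(-5*t), -t*exp(-5*t) + exp(-5*t), 0]
  [-3*t*exp(-5*t), -3*t*exp(-5*t), exp(-5*t)]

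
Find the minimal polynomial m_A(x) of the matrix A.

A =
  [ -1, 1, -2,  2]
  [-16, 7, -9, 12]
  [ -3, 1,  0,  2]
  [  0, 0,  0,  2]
x^3 - 6*x^2 + 12*x - 8

The characteristic polynomial is χ_A(x) = (x - 2)^4, so the eigenvalues are known. The minimal polynomial is
  m_A(x) = Π_λ (x − λ)^{k_λ}
where k_λ is the size of the *largest* Jordan block for λ (equivalently, the smallest k with (A − λI)^k v = 0 for every generalised eigenvector v of λ).

  λ = 2: largest Jordan block has size 3, contributing (x − 2)^3

So m_A(x) = (x - 2)^3 = x^3 - 6*x^2 + 12*x - 8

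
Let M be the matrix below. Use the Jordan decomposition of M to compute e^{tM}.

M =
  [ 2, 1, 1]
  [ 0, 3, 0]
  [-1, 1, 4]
e^{tM} =
  [-t*exp(3*t) + exp(3*t), t*exp(3*t), t*exp(3*t)]
  [0, exp(3*t), 0]
  [-t*exp(3*t), t*exp(3*t), t*exp(3*t) + exp(3*t)]

Strategy: write M = P · J · P⁻¹ where J is a Jordan canonical form, so e^{tM} = P · e^{tJ} · P⁻¹, and e^{tJ} can be computed block-by-block.

M has Jordan form
J =
  [3, 1, 0]
  [0, 3, 0]
  [0, 0, 3]
(up to reordering of blocks).

Per-block formulas:
  For a 1×1 block at λ = 3: exp(t · [3]) = [e^(3t)].
  For a 2×2 Jordan block J_2(3): exp(t · J_2(3)) = e^(3t)·(I + t·N), where N is the 2×2 nilpotent shift.

After assembling e^{tJ} and conjugating by P, we get:

e^{tM} =
  [-t*exp(3*t) + exp(3*t), t*exp(3*t), t*exp(3*t)]
  [0, exp(3*t), 0]
  [-t*exp(3*t), t*exp(3*t), t*exp(3*t) + exp(3*t)]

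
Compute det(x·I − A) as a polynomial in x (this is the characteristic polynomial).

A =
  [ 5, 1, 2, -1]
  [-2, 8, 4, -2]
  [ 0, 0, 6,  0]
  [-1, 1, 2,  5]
x^4 - 24*x^3 + 216*x^2 - 864*x + 1296

Expanding det(x·I − A) (e.g. by cofactor expansion or by noting that A is similar to its Jordan form J, which has the same characteristic polynomial as A) gives
  χ_A(x) = x^4 - 24*x^3 + 216*x^2 - 864*x + 1296
which factors as (x - 6)^4. The eigenvalues (with algebraic multiplicities) are λ = 6 with multiplicity 4.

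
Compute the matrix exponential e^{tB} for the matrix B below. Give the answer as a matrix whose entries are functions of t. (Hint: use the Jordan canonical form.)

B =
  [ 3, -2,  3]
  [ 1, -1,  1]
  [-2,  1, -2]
e^{tB} =
  [t^2/2 + 3*t + 1, -t^2/2 - 2*t, t^2/2 + 3*t]
  [t, 1 - t, t]
  [-t^2/2 - 2*t, t^2/2 + t, -t^2/2 - 2*t + 1]

Strategy: write B = P · J · P⁻¹ where J is a Jordan canonical form, so e^{tB} = P · e^{tJ} · P⁻¹, and e^{tJ} can be computed block-by-block.

B has Jordan form
J =
  [0, 1, 0]
  [0, 0, 1]
  [0, 0, 0]
(up to reordering of blocks).

Per-block formulas:
  For a 3×3 Jordan block J_3(0): exp(t · J_3(0)) = e^(0t)·(I + t·N + (t^2/2)·N^2), where N is the 3×3 nilpotent shift.

After assembling e^{tJ} and conjugating by P, we get:

e^{tB} =
  [t^2/2 + 3*t + 1, -t^2/2 - 2*t, t^2/2 + 3*t]
  [t, 1 - t, t]
  [-t^2/2 - 2*t, t^2/2 + t, -t^2/2 - 2*t + 1]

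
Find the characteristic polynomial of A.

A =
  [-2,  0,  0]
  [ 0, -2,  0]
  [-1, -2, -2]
x^3 + 6*x^2 + 12*x + 8

Expanding det(x·I − A) (e.g. by cofactor expansion or by noting that A is similar to its Jordan form J, which has the same characteristic polynomial as A) gives
  χ_A(x) = x^3 + 6*x^2 + 12*x + 8
which factors as (x + 2)^3. The eigenvalues (with algebraic multiplicities) are λ = -2 with multiplicity 3.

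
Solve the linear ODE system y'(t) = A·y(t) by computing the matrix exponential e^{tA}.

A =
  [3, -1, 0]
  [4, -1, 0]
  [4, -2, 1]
e^{tA} =
  [2*t*exp(t) + exp(t), -t*exp(t), 0]
  [4*t*exp(t), -2*t*exp(t) + exp(t), 0]
  [4*t*exp(t), -2*t*exp(t), exp(t)]

Strategy: write A = P · J · P⁻¹ where J is a Jordan canonical form, so e^{tA} = P · e^{tJ} · P⁻¹, and e^{tJ} can be computed block-by-block.

A has Jordan form
J =
  [1, 1, 0]
  [0, 1, 0]
  [0, 0, 1]
(up to reordering of blocks).

Per-block formulas:
  For a 1×1 block at λ = 1: exp(t · [1]) = [e^(1t)].
  For a 2×2 Jordan block J_2(1): exp(t · J_2(1)) = e^(1t)·(I + t·N), where N is the 2×2 nilpotent shift.

After assembling e^{tJ} and conjugating by P, we get:

e^{tA} =
  [2*t*exp(t) + exp(t), -t*exp(t), 0]
  [4*t*exp(t), -2*t*exp(t) + exp(t), 0]
  [4*t*exp(t), -2*t*exp(t), exp(t)]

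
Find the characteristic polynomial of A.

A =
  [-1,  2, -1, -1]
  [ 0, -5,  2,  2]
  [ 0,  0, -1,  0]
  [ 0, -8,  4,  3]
x^4 + 4*x^3 + 6*x^2 + 4*x + 1

Expanding det(x·I − A) (e.g. by cofactor expansion or by noting that A is similar to its Jordan form J, which has the same characteristic polynomial as A) gives
  χ_A(x) = x^4 + 4*x^3 + 6*x^2 + 4*x + 1
which factors as (x + 1)^4. The eigenvalues (with algebraic multiplicities) are λ = -1 with multiplicity 4.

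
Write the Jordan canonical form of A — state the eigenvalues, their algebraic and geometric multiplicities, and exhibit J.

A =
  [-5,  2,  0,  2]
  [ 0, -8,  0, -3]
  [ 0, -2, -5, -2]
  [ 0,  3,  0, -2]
J_2(-5) ⊕ J_1(-5) ⊕ J_1(-5)

The characteristic polynomial is
  det(x·I − A) = x^4 + 20*x^3 + 150*x^2 + 500*x + 625 = (x + 5)^4

Eigenvalues and multiplicities (the geometric multiplicity of λ is n − rank(A − λI), which equals the number of Jordan blocks for λ):
  λ = -5: algebraic multiplicity = 4, geometric multiplicity = 3

Determining the block sizes for each eigenvalue:
  λ = -5: 3 blocks summing to 4 forces exactly one block of size 2 and the rest size 1 → block sizes [2, 1, 1]

Assembling the blocks gives a Jordan form
J =
  [-5,  1,  0,  0]
  [ 0, -5,  0,  0]
  [ 0,  0, -5,  0]
  [ 0,  0,  0, -5]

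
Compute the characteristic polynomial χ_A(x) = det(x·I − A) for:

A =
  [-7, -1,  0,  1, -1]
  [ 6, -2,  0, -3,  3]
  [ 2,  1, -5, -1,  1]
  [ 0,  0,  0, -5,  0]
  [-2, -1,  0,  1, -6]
x^5 + 25*x^4 + 250*x^3 + 1250*x^2 + 3125*x + 3125

Expanding det(x·I − A) (e.g. by cofactor expansion or by noting that A is similar to its Jordan form J, which has the same characteristic polynomial as A) gives
  χ_A(x) = x^5 + 25*x^4 + 250*x^3 + 1250*x^2 + 3125*x + 3125
which factors as (x + 5)^5. The eigenvalues (with algebraic multiplicities) are λ = -5 with multiplicity 5.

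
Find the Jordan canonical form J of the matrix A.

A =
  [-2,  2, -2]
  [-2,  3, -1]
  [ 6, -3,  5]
J_2(2) ⊕ J_1(2)

The characteristic polynomial is
  det(x·I − A) = x^3 - 6*x^2 + 12*x - 8 = (x - 2)^3

Eigenvalues and multiplicities (the geometric multiplicity of λ is n − rank(A − λI), which equals the number of Jordan blocks for λ):
  λ = 2: algebraic multiplicity = 3, geometric multiplicity = 2

Determining the block sizes for each eigenvalue:
  λ = 2: 2 blocks summing to 3 forces exactly one block of size 2 and the rest size 1 → block sizes [2, 1]

Assembling the blocks gives a Jordan form
J =
  [2, 1, 0]
  [0, 2, 0]
  [0, 0, 2]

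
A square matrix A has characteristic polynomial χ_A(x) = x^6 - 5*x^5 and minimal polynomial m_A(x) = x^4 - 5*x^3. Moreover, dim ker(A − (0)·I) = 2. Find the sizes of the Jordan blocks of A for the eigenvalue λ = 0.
Block sizes for λ = 0: [3, 2]

Step 1 — from the characteristic polynomial, algebraic multiplicity of λ = 0 is 5. From dim ker(A − (0)·I) = 2, there are exactly 2 Jordan blocks for λ = 0.
Step 2 — from the minimal polynomial, the factor (x − 0)^3 tells us the largest block for λ = 0 has size 3.
Step 3 — with total size 5, 2 blocks, and largest block 3, the block sizes (in nonincreasing order) are [3, 2].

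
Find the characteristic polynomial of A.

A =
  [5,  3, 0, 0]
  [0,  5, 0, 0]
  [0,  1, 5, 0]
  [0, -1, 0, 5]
x^4 - 20*x^3 + 150*x^2 - 500*x + 625

Expanding det(x·I − A) (e.g. by cofactor expansion or by noting that A is similar to its Jordan form J, which has the same characteristic polynomial as A) gives
  χ_A(x) = x^4 - 20*x^3 + 150*x^2 - 500*x + 625
which factors as (x - 5)^4. The eigenvalues (with algebraic multiplicities) are λ = 5 with multiplicity 4.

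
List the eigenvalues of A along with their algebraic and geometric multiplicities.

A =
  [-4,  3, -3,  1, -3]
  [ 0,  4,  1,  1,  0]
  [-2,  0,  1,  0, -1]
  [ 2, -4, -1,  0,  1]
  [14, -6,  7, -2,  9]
λ = 2: alg = 5, geom = 2

Step 1 — factor the characteristic polynomial to read off the algebraic multiplicities:
  χ_A(x) = (x - 2)^5

Step 2 — compute geometric multiplicities via the rank-nullity identity g(λ) = n − rank(A − λI):
  rank(A − (2)·I) = 3, so dim ker(A − (2)·I) = n − 3 = 2

Summary:
  λ = 2: algebraic multiplicity = 5, geometric multiplicity = 2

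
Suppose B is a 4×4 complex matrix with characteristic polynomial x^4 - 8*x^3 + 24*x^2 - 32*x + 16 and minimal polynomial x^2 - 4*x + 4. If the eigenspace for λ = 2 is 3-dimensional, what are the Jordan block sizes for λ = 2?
Block sizes for λ = 2: [2, 1, 1]

Step 1 — from the characteristic polynomial, algebraic multiplicity of λ = 2 is 4. From dim ker(B − (2)·I) = 3, there are exactly 3 Jordan blocks for λ = 2.
Step 2 — from the minimal polynomial, the factor (x − 2)^2 tells us the largest block for λ = 2 has size 2.
Step 3 — with total size 4, 3 blocks, and largest block 2, the block sizes (in nonincreasing order) are [2, 1, 1].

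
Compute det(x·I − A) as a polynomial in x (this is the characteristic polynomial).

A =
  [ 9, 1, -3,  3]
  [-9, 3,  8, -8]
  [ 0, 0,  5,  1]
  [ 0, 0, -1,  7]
x^4 - 24*x^3 + 216*x^2 - 864*x + 1296

Expanding det(x·I − A) (e.g. by cofactor expansion or by noting that A is similar to its Jordan form J, which has the same characteristic polynomial as A) gives
  χ_A(x) = x^4 - 24*x^3 + 216*x^2 - 864*x + 1296
which factors as (x - 6)^4. The eigenvalues (with algebraic multiplicities) are λ = 6 with multiplicity 4.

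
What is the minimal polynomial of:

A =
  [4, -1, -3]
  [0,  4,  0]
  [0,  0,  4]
x^2 - 8*x + 16

The characteristic polynomial is χ_A(x) = (x - 4)^3, so the eigenvalues are known. The minimal polynomial is
  m_A(x) = Π_λ (x − λ)^{k_λ}
where k_λ is the size of the *largest* Jordan block for λ (equivalently, the smallest k with (A − λI)^k v = 0 for every generalised eigenvector v of λ).

  λ = 4: largest Jordan block has size 2, contributing (x − 4)^2

So m_A(x) = (x - 4)^2 = x^2 - 8*x + 16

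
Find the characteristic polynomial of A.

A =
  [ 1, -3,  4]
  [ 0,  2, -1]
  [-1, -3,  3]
x^3 - 6*x^2 + 12*x - 8

Expanding det(x·I − A) (e.g. by cofactor expansion or by noting that A is similar to its Jordan form J, which has the same characteristic polynomial as A) gives
  χ_A(x) = x^3 - 6*x^2 + 12*x - 8
which factors as (x - 2)^3. The eigenvalues (with algebraic multiplicities) are λ = 2 with multiplicity 3.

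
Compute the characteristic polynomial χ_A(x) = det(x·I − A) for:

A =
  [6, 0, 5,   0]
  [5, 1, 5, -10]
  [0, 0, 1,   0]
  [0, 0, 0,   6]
x^4 - 14*x^3 + 61*x^2 - 84*x + 36

Expanding det(x·I − A) (e.g. by cofactor expansion or by noting that A is similar to its Jordan form J, which has the same characteristic polynomial as A) gives
  χ_A(x) = x^4 - 14*x^3 + 61*x^2 - 84*x + 36
which factors as (x - 6)^2*(x - 1)^2. The eigenvalues (with algebraic multiplicities) are λ = 1 with multiplicity 2, λ = 6 with multiplicity 2.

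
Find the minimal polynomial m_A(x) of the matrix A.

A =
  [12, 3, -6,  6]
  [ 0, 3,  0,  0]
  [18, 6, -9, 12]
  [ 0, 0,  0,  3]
x^2 - 3*x

The characteristic polynomial is χ_A(x) = x*(x - 3)^3, so the eigenvalues are known. The minimal polynomial is
  m_A(x) = Π_λ (x − λ)^{k_λ}
where k_λ is the size of the *largest* Jordan block for λ (equivalently, the smallest k with (A − λI)^k v = 0 for every generalised eigenvector v of λ).

  λ = 0: largest Jordan block has size 1, contributing (x − 0)
  λ = 3: largest Jordan block has size 1, contributing (x − 3)

So m_A(x) = x*(x - 3) = x^2 - 3*x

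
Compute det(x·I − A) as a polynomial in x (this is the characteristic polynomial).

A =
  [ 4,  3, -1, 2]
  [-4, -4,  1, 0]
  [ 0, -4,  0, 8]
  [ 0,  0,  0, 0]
x^4

Expanding det(x·I − A) (e.g. by cofactor expansion or by noting that A is similar to its Jordan form J, which has the same characteristic polynomial as A) gives
  χ_A(x) = x^4
which factors as x^4. The eigenvalues (with algebraic multiplicities) are λ = 0 with multiplicity 4.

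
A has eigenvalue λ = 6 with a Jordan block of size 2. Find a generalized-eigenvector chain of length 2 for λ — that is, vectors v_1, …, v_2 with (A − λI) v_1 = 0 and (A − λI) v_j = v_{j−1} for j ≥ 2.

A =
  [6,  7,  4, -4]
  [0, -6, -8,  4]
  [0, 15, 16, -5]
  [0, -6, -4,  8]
A Jordan chain for λ = 6 of length 2:
v_1 = (7, -12, 15, -6)ᵀ
v_2 = (0, 1, 0, 0)ᵀ

Let N = A − (6)·I. We want v_2 with N^2 v_2 = 0 but N^1 v_2 ≠ 0; then v_{j-1} := N · v_j for j = 2, …, 2.

Pick v_2 = (0, 1, 0, 0)ᵀ.
Then v_1 = N · v_2 = (7, -12, 15, -6)ᵀ.

Sanity check: (A − (6)·I) v_1 = (0, 0, 0, 0)ᵀ = 0. ✓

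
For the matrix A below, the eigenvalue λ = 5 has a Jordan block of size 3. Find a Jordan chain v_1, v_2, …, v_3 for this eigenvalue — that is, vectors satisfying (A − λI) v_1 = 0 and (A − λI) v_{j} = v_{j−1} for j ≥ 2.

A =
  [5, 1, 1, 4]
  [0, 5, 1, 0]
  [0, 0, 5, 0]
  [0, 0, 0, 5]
A Jordan chain for λ = 5 of length 3:
v_1 = (1, 0, 0, 0)ᵀ
v_2 = (1, 1, 0, 0)ᵀ
v_3 = (0, 0, 1, 0)ᵀ

Let N = A − (5)·I. We want v_3 with N^3 v_3 = 0 but N^2 v_3 ≠ 0; then v_{j-1} := N · v_j for j = 3, …, 2.

Pick v_3 = (0, 0, 1, 0)ᵀ.
Then v_2 = N · v_3 = (1, 1, 0, 0)ᵀ.
Then v_1 = N · v_2 = (1, 0, 0, 0)ᵀ.

Sanity check: (A − (5)·I) v_1 = (0, 0, 0, 0)ᵀ = 0. ✓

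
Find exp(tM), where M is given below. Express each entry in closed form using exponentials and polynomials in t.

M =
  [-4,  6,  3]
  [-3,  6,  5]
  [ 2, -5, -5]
e^{tM} =
  [-3*t^2*exp(-t)/2 - 3*t*exp(-t) + exp(-t), 9*t^2*exp(-t)/2 + 6*t*exp(-t), 9*t^2*exp(-t)/2 + 3*t*exp(-t)]
  [-t^2*exp(-t) - 3*t*exp(-t), 3*t^2*exp(-t) + 7*t*exp(-t) + exp(-t), 3*t^2*exp(-t) + 5*t*exp(-t)]
  [t^2*exp(-t)/2 + 2*t*exp(-t), -3*t^2*exp(-t)/2 - 5*t*exp(-t), -3*t^2*exp(-t)/2 - 4*t*exp(-t) + exp(-t)]

Strategy: write M = P · J · P⁻¹ where J is a Jordan canonical form, so e^{tM} = P · e^{tJ} · P⁻¹, and e^{tJ} can be computed block-by-block.

M has Jordan form
J =
  [-1,  1,  0]
  [ 0, -1,  1]
  [ 0,  0, -1]
(up to reordering of blocks).

Per-block formulas:
  For a 3×3 Jordan block J_3(-1): exp(t · J_3(-1)) = e^(-1t)·(I + t·N + (t^2/2)·N^2), where N is the 3×3 nilpotent shift.

After assembling e^{tJ} and conjugating by P, we get:

e^{tM} =
  [-3*t^2*exp(-t)/2 - 3*t*exp(-t) + exp(-t), 9*t^2*exp(-t)/2 + 6*t*exp(-t), 9*t^2*exp(-t)/2 + 3*t*exp(-t)]
  [-t^2*exp(-t) - 3*t*exp(-t), 3*t^2*exp(-t) + 7*t*exp(-t) + exp(-t), 3*t^2*exp(-t) + 5*t*exp(-t)]
  [t^2*exp(-t)/2 + 2*t*exp(-t), -3*t^2*exp(-t)/2 - 5*t*exp(-t), -3*t^2*exp(-t)/2 - 4*t*exp(-t) + exp(-t)]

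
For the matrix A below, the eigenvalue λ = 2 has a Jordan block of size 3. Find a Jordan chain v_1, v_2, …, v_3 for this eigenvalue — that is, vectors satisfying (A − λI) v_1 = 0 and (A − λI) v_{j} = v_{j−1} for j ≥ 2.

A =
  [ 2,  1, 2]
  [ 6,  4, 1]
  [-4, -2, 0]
A Jordan chain for λ = 2 of length 3:
v_1 = (-2, 8, -4)ᵀ
v_2 = (0, 6, -4)ᵀ
v_3 = (1, 0, 0)ᵀ

Let N = A − (2)·I. We want v_3 with N^3 v_3 = 0 but N^2 v_3 ≠ 0; then v_{j-1} := N · v_j for j = 3, …, 2.

Pick v_3 = (1, 0, 0)ᵀ.
Then v_2 = N · v_3 = (0, 6, -4)ᵀ.
Then v_1 = N · v_2 = (-2, 8, -4)ᵀ.

Sanity check: (A − (2)·I) v_1 = (0, 0, 0)ᵀ = 0. ✓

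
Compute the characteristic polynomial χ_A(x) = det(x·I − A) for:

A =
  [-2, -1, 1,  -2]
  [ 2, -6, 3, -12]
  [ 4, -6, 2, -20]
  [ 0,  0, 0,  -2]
x^4 + 8*x^3 + 24*x^2 + 32*x + 16

Expanding det(x·I − A) (e.g. by cofactor expansion or by noting that A is similar to its Jordan form J, which has the same characteristic polynomial as A) gives
  χ_A(x) = x^4 + 8*x^3 + 24*x^2 + 32*x + 16
which factors as (x + 2)^4. The eigenvalues (with algebraic multiplicities) are λ = -2 with multiplicity 4.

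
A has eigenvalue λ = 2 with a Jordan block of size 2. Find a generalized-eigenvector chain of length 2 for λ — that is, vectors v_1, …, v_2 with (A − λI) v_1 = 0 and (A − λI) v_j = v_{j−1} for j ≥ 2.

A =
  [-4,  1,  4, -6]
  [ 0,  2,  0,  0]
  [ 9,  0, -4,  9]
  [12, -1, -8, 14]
A Jordan chain for λ = 2 of length 2:
v_1 = (-6, 0, 9, 12)ᵀ
v_2 = (1, 0, 0, 0)ᵀ

Let N = A − (2)·I. We want v_2 with N^2 v_2 = 0 but N^1 v_2 ≠ 0; then v_{j-1} := N · v_j for j = 2, …, 2.

Pick v_2 = (1, 0, 0, 0)ᵀ.
Then v_1 = N · v_2 = (-6, 0, 9, 12)ᵀ.

Sanity check: (A − (2)·I) v_1 = (0, 0, 0, 0)ᵀ = 0. ✓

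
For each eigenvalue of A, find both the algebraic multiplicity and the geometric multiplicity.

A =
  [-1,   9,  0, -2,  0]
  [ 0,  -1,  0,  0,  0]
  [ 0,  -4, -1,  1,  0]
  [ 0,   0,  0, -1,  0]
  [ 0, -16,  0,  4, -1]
λ = -1: alg = 5, geom = 3

Step 1 — factor the characteristic polynomial to read off the algebraic multiplicities:
  χ_A(x) = (x + 1)^5

Step 2 — compute geometric multiplicities via the rank-nullity identity g(λ) = n − rank(A − λI):
  rank(A − (-1)·I) = 2, so dim ker(A − (-1)·I) = n − 2 = 3

Summary:
  λ = -1: algebraic multiplicity = 5, geometric multiplicity = 3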